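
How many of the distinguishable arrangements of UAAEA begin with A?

With the first slot taken by A, it remains to arrange the other 4 letters (UAEA).
Those 4 letters have A appearing twice, giving (4)!/(2!) = 12.

12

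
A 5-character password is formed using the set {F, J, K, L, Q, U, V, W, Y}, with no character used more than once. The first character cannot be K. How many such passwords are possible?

13440

The first character has 9−1 = 8 choices (anything except K).
The remaining 4 characters are filled from the other 8 symbols without repetition: 8 × 7 × 6 × 5 = 1680.
Total: 8 × 1680 = 13440.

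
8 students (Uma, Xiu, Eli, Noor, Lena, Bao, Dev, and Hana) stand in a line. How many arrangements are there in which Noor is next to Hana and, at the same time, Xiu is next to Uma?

Treat {Noor,Hana} as one block (2 orders) and {Xiu,Uma} as another (2 orders).
That leaves 6 units to arrange: 2 × 2 × 6! = 4 × 720 = 2880.

2880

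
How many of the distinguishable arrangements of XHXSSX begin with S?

20

Fix S in the first position and arrange the remaining 5 letters.
Those 5 letters have X appearing 3 times, giving (5)!/(3!) = 20.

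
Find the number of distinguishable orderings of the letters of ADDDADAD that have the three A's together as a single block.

Treat the 3 copies of A as a single block. The multiset to arrange is then {AAA, D, D, D, D, D}, 6 items in all.
That gives (6)!/(5!) = 6 arrangements.

6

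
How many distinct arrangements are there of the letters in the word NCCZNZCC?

420

NCCZNZCC has 8 letters with C appearing 4 times, N appearing twice, and Z appearing twice.
Dividing 8! = 40320 by 4!·2!·2! = 96 for the repeated letters gives 420.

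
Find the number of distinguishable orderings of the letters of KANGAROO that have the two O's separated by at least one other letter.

7560

There are 8!/(2!·2!) = 10080 arrangements of KANGAROO in total.
Arrangements with the O's together: treat OO as one letter, giving (7)!/(2!) = 2520.
Hence 10080 − 2520 = 7560.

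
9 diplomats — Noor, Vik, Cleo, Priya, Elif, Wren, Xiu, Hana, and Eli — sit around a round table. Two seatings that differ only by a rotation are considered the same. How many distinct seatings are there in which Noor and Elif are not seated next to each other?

All circular seatings of 9 people number (8)! = 40320.
Seatings with Noor beside Elif: treat them as a block with 2 internal orders, giving 2 × (7)! = 10080.
Subtracting, 40320 − 10080 = 30240.

30240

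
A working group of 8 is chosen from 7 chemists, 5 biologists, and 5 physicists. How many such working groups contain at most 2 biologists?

Split by how many biologists are chosen (0 through 2).
Sum: C(5,0)·C(12,8) + C(5,1)·C(12,7) + C(5,2)·C(12,6) = 495 + 3960 + 9240 = 13695.

13695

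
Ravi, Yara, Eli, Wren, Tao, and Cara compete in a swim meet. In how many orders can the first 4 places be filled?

360

There are 6 choices for 1st place, 5 for 2nd, and so on down to 3 for position 4.
That gives 6 × 5 × 4 × 3 = 360.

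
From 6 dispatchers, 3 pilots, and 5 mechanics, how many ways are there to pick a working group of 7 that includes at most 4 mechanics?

Split by how many mechanics are chosen (0 through 4).
Sum: C(5,0)·C(9,7) + C(5,1)·C(9,6) + C(5,2)·C(9,5) + C(5,3)·C(9,4) + C(5,4)·C(9,3) = 36 + 420 + 1260 + 1260 + 420 = 3396.

3396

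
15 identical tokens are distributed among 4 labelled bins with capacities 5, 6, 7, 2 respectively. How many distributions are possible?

Ignoring the caps, the number of non-negative solutions to x_1+…+x_4 = 15 is C(18,3) = 816.
Subtract solutions that violate a single cap (substitute x_i' = x_i − (cap_i+1)): x_1 ≥ 6 gives C(12,3) = 220; x_2 ≥ 7 gives C(11,3) = 165; x_3 ≥ 8 gives C(10,3) = 120; x_4 ≥ 3 gives C(15,3) = 455. Together 960.
Add back pairs where two caps are both exceeded: 10 + 4 + 84 + 1 + 56 + 35 = 190.
By inclusion–exclusion the count is 816 − 960 + 190 = 46.

46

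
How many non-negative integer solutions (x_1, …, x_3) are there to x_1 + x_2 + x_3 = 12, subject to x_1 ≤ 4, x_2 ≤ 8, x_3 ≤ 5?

20

Without the upper bounds there are C(14,2) = 91 ways to split 12 among 3 variables.
Subtract solutions that violate a single cap (substitute x_i' = x_i − (cap_i+1)): x_1 ≥ 5 gives C(9,2) = 36; x_2 ≥ 9 gives C(5,2) = 10; x_3 ≥ 6 gives C(8,2) = 28. Together 74.
Add back pairs where two caps are both exceeded: 0 + 3 + 0 = 3.
By inclusion–exclusion the count is 91 − 74 + 3 = 20.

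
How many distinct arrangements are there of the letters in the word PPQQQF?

60

Letter multiplicities in PPQQQF: F×1, P×2, Q×3.
The number of distinct arrangements is 6!/(3!·2!) = 720/12 = 60.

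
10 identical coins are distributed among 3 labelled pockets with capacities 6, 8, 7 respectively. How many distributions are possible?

47

By stars and bars, unrestricted non-negative solutions to x_1+…+x_3 = 10 number C(10+2,2) = 66.
Subtract solutions that violate a single cap (substitute x_i' = x_i − (cap_i+1)): x_1 ≥ 7 gives C(5,2) = 10; x_2 ≥ 9 gives C(3,2) = 3; x_3 ≥ 8 gives C(4,2) = 6. Together 19.
No two caps can be exceeded simultaneously, so the pair terms are all 0.
By inclusion–exclusion the count is 66 − 19 + 0 = 47.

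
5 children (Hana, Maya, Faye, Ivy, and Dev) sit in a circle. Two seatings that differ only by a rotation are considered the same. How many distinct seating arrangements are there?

Around a circle, 5 distinct people have 5!/5 = (4)! = 24 rotationally distinct seatings.

24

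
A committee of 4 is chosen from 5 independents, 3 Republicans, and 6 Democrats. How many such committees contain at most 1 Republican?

825

Split by how many Republicans are chosen (0 through 1).
Sum: C(3,0)·C(11,4) + C(3,1)·C(11,3) = 330 + 495 = 825.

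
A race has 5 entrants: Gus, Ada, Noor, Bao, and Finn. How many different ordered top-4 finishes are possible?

120

This is an ordered selection of 4 from 5: P(5,4).
That gives 5 × 4 × 3 × 2 = 120.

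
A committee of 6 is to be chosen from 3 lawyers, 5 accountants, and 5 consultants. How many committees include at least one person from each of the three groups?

Unrestricted: C(13,6) = 1716 ways to pick any 6 of the 13.
Selections missing a whole group: no lawyers → C(10,6) = 210; no accountants → C(8,6) = 28; no consultants → C(8,6) = 28.
Add back selections omitting two groups (i.e. drawn from a single group): C(3,6) + C(5,6) + C(5,6) = 0.
By inclusion–exclusion: 1716 − 266 + 0 = 1450.

1450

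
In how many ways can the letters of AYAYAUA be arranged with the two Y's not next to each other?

There are 7!/(4!·2!) = 105 arrangements of AYAYAUA in total.
Arrangements with the Y's together: treat YY as one letter, giving (6)!/(4!) = 30.
Subtracting, 105 − 30 = 75 arrangements keep the Y's apart.

75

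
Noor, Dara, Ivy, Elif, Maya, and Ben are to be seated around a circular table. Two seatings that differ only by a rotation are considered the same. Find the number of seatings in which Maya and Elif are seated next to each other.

48

Treat {Maya, Elif} as one unit (2 internal orders) and seat the resulting 5 units around the table: (4)! circular arrangements.
So 2 × (4)! = 2 × 24 = 48.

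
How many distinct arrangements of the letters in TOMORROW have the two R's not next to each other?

There are 8!/(3!·2!) = 3360 arrangements of TOMORROW in total.
If the two R's are adjacent, glue them into one block, leaving 7 items to arrange: (7)!/(3!) = 840 ways.
Hence 3360 − 840 = 2520.

2520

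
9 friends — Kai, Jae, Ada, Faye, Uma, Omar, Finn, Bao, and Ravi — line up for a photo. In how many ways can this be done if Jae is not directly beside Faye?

282240

There are 9! = 362880 arrangements in all. If Jae and Faye are adjacent, merging them into one block gives 2·(8)! = 80640 arrangements.
Complementary counting: 362880 − 80640 = 282240.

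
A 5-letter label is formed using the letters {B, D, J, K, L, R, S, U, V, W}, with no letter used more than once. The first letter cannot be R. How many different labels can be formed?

The first letter has 10−1 = 9 choices (anything except R).
The remaining 4 letters are filled from the other 9 symbols without repetition: 9 × 8 × 7 × 6 = 3024.
Total: 9 × 3024 = 27216.

27216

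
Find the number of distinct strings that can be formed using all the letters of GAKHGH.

180

The 6 letters of GAKHGH have repeats: G appearing twice and H appearing twice.
So there are 6! / (2!·2!) = 180 distinguishable arrangements.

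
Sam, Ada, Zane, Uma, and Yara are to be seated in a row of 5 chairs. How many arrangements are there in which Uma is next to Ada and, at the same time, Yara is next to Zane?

Treat {Uma,Ada} as one block (2 orders) and {Yara,Zane} as another (2 orders).
That leaves 3 units to arrange: 2 × 2 × 3! = 4 × 6 = 24.

24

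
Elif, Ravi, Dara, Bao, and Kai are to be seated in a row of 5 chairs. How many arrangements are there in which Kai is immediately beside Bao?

Place the 3 others and the Kai-Bao pair as 4 objects in a line; the pair has 2 internal arrangements.
That gives 2 × 4! = 2 × 24 = 48.

48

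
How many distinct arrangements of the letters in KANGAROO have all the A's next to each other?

Treat the 2 copies of A as a single block. The multiset to arrange is then {AA, G, K, N, O, O, R}, 7 items in all.
That gives (7)!/(2!) = 2520 arrangements.

2520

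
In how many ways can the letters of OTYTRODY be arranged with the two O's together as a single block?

1260

Treat the 2 copies of O as a single block. The multiset to arrange is then {OO, D, R, T, T, Y, Y}, 7 items in all.
That gives (7)!/(2!·2!) = 1260 arrangements.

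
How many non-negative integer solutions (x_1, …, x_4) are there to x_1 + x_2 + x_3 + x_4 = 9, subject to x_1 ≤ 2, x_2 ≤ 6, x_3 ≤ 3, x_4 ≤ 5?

61

Without the upper bounds there are C(12,3) = 220 ways to split 9 among 4 variables.
Subtract solutions that violate a single cap (substitute x_i' = x_i − (cap_i+1)): x_1 ≥ 3 gives C(9,3) = 84; x_2 ≥ 7 gives C(5,3) = 10; x_3 ≥ 4 gives C(8,3) = 56; x_4 ≥ 6 gives C(6,3) = 20. Together 170.
Add back pairs where two caps are both exceeded: 0 + 10 + 1 + 0 + 0 + 0 = 11.
By inclusion–exclusion the count is 220 − 170 + 11 = 61.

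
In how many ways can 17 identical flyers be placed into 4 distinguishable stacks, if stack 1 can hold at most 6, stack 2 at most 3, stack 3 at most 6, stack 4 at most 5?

20

Ignoring the caps, the number of non-negative solutions to x_1+…+x_4 = 17 is C(20,3) = 1140.
Subtract solutions that violate a single cap (substitute x_i' = x_i − (cap_i+1)): x_1 ≥ 7 gives C(13,3) = 286; x_2 ≥ 4 gives C(16,3) = 560; x_3 ≥ 7 gives C(13,3) = 286; x_4 ≥ 6 gives C(14,3) = 364. Together 1496.
Add back pairs where two caps are both exceeded: 84 + 20 + 35 + 84 + 120 + 35 = 378.
Subtract triples: 0 + 1 + 0 + 1 = 2.
By inclusion–exclusion the count is 1140 − 1496 + 378 − 2 = 20.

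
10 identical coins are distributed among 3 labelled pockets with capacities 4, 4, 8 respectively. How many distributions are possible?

22

By stars and bars, unrestricted non-negative solutions to x_1+…+x_3 = 10 number C(10+2,2) = 66.
Subtract solutions that violate a single cap (substitute x_i' = x_i − (cap_i+1)): x_1 ≥ 5 gives C(7,2) = 21; x_2 ≥ 5 gives C(7,2) = 21; x_3 ≥ 9 gives C(3,2) = 3. Together 45.
Add back pairs where two caps are both exceeded: 1 + 0 + 0 = 1.
By inclusion–exclusion the count is 66 − 45 + 1 = 22.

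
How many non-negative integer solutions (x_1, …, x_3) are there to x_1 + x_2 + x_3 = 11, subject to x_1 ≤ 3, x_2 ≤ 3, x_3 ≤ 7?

6

By stars and bars, unrestricted non-negative solutions to x_1+…+x_3 = 11 number C(11+2,2) = 78.
Subtract solutions that violate a single cap (substitute x_i' = x_i − (cap_i+1)): x_1 ≥ 4 gives C(9,2) = 36; x_2 ≥ 4 gives C(9,2) = 36; x_3 ≥ 8 gives C(5,2) = 10. Together 82.
Add back pairs where two caps are both exceeded: 10 + 0 + 0 = 10.
By inclusion–exclusion the count is 78 − 82 + 10 = 6.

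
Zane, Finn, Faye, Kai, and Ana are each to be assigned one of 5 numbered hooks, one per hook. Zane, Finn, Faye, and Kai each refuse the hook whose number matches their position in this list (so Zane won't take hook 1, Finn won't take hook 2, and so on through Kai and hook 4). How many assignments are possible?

53

Let Aᵢ (for 1 ≤ i ≤ 4) be the placements that put person i in their forbidden hook. Any j of these fix j positions, leaving (5−j)! ways to fill the rest, and there are C(4,j) ways to pick which j.
By inclusion–exclusion, the number of valid placements is Σ_{j=0}^{4} (−1)^j C(4,j)·(5−j)!.
Computing: 120 − 96 + 36 − 8 + 1 = 53.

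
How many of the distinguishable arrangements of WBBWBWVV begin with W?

Fix W in the first position and arrange the remaining 7 letters.
Those 7 letters have B appearing 3 times, V appearing twice, and W appearing twice, giving (7)!/(3!·2!·2!) = 210.

210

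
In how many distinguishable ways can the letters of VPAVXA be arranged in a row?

180

VPAVXA has 6 letters with A appearing twice and V appearing twice.
So there are 6! / (2!·2!) = 180 distinguishable arrangements.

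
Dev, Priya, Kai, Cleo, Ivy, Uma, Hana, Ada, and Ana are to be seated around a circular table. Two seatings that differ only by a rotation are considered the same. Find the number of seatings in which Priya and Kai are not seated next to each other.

Without the restriction there are (8)! = 40320 seatings.
Seatings with Priya beside Kai: treat them as a block with 2 internal orders, giving 2 × (7)! = 10080.
Subtracting, 40320 − 10080 = 30240.

30240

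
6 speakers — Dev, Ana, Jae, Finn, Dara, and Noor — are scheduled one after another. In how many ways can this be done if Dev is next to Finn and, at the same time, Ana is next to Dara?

96

Treat {Dev,Finn} as one block (2 orders) and {Ana,Dara} as another (2 orders).
That leaves 4 units to arrange: 2 × 2 × 4! = 4 × 24 = 96.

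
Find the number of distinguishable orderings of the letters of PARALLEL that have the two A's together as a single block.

840

Treat the 2 copies of A as a single block. The multiset to arrange is then {AA, E, L, L, L, P, R}, 7 items in all.
That gives (7)!/(3!) = 840 arrangements.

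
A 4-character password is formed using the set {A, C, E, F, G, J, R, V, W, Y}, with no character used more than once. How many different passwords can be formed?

5040

With no repetition, fill the 4 characters in order: 10 choices, then 9, down to 7.
That product is 10 × 9 × 8 × 7 = 5040.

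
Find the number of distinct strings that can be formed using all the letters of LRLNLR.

60

The 6 letters of LRLNLR have repeats: L appearing 3 times and R appearing twice.
The number of distinct arrangements is 6!/(3!·2!) = 720/12 = 60.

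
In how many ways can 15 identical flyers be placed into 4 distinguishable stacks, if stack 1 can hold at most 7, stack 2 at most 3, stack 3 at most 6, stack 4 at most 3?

By stars and bars, unrestricted non-negative solutions to x_1+…+x_4 = 15 number C(15+3,3) = 816.
Subtract solutions that violate a single cap (substitute x_i' = x_i − (cap_i+1)): x_1 ≥ 8 gives C(10,3) = 120; x_2 ≥ 4 gives C(14,3) = 364; x_3 ≥ 7 gives C(11,3) = 165; x_4 ≥ 4 gives C(14,3) = 364. Together 1013.
Add back pairs where two caps are both exceeded: 20 + 1 + 20 + 35 + 120 + 35 = 231.
Subtract triples: 0 + 0 + 0 + 1 = 1.
By inclusion–exclusion the count is 816 − 1013 + 231 − 1 = 33.

33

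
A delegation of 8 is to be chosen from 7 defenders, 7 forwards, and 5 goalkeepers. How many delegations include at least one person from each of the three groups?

With no constraint there are C(19,8) = 75582 possible selections.
Selections missing a whole group: no defenders → C(12,8) = 495; no forwards → C(12,8) = 495; no goalkeepers → C(14,8) = 3003.
Add back selections omitting two groups (i.e. drawn from a single group): C(7,8) + C(7,8) + C(5,8) = 0.
By inclusion–exclusion: 75582 − 3993 + 0 = 71589.

71589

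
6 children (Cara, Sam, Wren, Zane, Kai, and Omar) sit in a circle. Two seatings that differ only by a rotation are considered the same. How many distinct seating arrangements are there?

120

Fix one person's seat to break rotational symmetry; the remaining 5 people can be arranged in (5)! = 120 ways.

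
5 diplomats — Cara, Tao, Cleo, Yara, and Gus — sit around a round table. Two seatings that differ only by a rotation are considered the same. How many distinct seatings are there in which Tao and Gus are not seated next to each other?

12

All circular seatings of 5 people number (4)! = 24.
Those with Tao next to Gus: fuse the pair into one unit and seat 4 units around a circle — 2·(3)! = 12.
Subtracting, 24 − 12 = 12.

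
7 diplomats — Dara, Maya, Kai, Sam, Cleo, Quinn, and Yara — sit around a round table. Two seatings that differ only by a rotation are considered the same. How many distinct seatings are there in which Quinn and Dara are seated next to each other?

Glue Quinn and Dara into a block (2 internal orders). Seating 6 units around a circle gives (5)! arrangements.
So 2 × (5)! = 2 × 120 = 240.

240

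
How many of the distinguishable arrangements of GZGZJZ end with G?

20

With the last slot taken by G, it remains to arrange the other 5 letters (ZGZJZ).
Those 5 letters have Z appearing 3 times, giving (5)!/(3!) = 20.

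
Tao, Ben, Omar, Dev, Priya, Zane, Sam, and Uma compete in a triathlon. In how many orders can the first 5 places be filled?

6720

This is an ordered selection of 5 from 8: P(8,5).
That gives 8 × 7 × 6 × 5 × 4 = 6720.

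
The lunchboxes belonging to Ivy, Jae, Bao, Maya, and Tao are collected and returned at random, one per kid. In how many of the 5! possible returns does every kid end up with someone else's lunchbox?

44

Let Aᵢ be the assignments in which kid i gets their own lunchbox. We want the size of the complement of A₁∪…∪A_5.
By inclusion–exclusion this is Σ_{j=0}^{5} (−1)^j C(5,j)·(5−j)!.
Computing: 120 − 120 + 60 − 20 + 5 − 1 = 44.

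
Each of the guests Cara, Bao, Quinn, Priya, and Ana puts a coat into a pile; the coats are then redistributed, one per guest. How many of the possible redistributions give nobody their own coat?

44

This is the derangement count D_5: permutations of 5 items with no fixed point.
By inclusion–exclusion this is Σ_{j=0}^{5} (−1)^j C(5,j)·(5−j)!.
Computing: 120 − 120 + 60 − 20 + 5 − 1 = 44.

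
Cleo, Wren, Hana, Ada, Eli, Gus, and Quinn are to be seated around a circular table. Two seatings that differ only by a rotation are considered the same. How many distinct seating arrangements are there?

Around a circle, 7 distinct people have 7!/7 = (6)! = 720 rotationally distinct seatings.

720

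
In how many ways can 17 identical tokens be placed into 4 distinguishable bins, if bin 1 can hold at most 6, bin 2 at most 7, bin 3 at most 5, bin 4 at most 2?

Ignoring the caps, the number of non-negative solutions to x_1+…+x_4 = 17 is C(20,3) = 1140.
Subtract solutions that violate a single cap (substitute x_i' = x_i − (cap_i+1)): x_1 ≥ 7 gives C(13,3) = 286; x_2 ≥ 8 gives C(12,3) = 220; x_3 ≥ 6 gives C(14,3) = 364; x_4 ≥ 3 gives C(17,3) = 680. Together 1550.
Add back pairs where two caps are both exceeded: 10 + 35 + 120 + 20 + 84 + 165 = 434.
Subtract triples: 0 + 0 + 4 + 1 = 5.
By inclusion–exclusion the count is 1140 − 1550 + 434 − 5 = 19.

19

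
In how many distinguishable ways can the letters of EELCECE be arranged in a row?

The 7 letters of EELCECE have repeats: C appearing twice and E appearing 4 times.
Dividing 7! = 5040 by 4!·2! = 48 for the repeated letters gives 105.

105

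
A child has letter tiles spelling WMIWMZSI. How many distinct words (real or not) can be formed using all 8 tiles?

The 8 letters of WMIWMZSI have repeats: I appearing twice, M appearing twice, and W appearing twice.
The number of distinct arrangements is 8!/(2!·2!·2!) = 40320/8 = 5040.

5040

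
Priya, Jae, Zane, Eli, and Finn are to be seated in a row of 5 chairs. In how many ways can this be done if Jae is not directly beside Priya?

Of the 5! = 120 arrangements, those with Jae and Priya adjacent number 2 × 4! = 48 (treat the pair as a block with 2 internal orders).
Complementary counting: 120 − 48 = 72.

72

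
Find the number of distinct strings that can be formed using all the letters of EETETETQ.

280

Letter multiplicities in EETETETQ: E×4, Q×1, T×3.
Dividing 8! = 40320 by 4!·3! = 144 for the repeated letters gives 280.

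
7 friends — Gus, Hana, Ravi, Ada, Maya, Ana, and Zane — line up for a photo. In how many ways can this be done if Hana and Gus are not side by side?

3600

Of the 7! = 5040 arrangements, those with Hana and Gus adjacent number 2 × 6! = 1440 (treat the pair as a block with 2 internal orders).
So 5040 − 1440 = 3600 arrangements keep them apart.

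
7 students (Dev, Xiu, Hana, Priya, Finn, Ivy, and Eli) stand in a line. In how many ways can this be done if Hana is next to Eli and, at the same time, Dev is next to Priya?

Treat {Hana,Eli} as one block (2 orders) and {Dev,Priya} as another (2 orders).
That leaves 5 units to arrange: 2 × 2 × 5! = 4 × 120 = 480.

480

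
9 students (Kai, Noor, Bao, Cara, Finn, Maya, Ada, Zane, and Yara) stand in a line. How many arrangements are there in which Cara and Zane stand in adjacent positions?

80640

Treat {Cara, Zane} as a single unit. There are 8 units to order, and the pair itself can be ordered 2 ways.
So the count is 2·(8)! = 80640.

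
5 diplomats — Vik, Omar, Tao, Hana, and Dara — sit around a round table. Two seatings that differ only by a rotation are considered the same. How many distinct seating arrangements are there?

24

Around a circle, 5 distinct people have 5!/5 = (4)! = 24 rotationally distinct seatings.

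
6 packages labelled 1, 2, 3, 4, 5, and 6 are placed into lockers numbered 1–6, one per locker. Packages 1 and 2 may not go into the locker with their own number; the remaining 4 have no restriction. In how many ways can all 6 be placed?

Let Aᵢ (for i ∈ {1, 2}) be the placements that put package i in its forbidden locker. Any j of these fix j positions, leaving (6−j)! ways to fill the rest, and there are C(2,j) ways to pick which j.
By inclusion–exclusion, the number of valid placements is Σ_{j=0}^{2} (−1)^j C(2,j)·(6−j)!.
Computing: 720 − 240 + 24 = 504.

504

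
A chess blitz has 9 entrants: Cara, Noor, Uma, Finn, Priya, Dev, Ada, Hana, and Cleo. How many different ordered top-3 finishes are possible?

504

This is an ordered selection of 3 from 9: P(9,3).
That gives 9 × 8 × 7 = 504.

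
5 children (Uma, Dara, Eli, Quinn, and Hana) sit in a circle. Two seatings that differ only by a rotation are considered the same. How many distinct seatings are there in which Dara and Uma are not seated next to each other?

12

Without the restriction there are (4)! = 24 seatings.
Those with Dara next to Uma: fuse the pair into one unit and seat 4 units around a circle — 2·(3)! = 12.
Subtracting, 24 − 12 = 12.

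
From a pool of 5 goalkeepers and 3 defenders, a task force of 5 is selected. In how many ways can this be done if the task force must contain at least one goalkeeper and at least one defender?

55

Unrestricted: C(8,5) = 56 ways to pick any 5 of the 8.
Selections missing a whole group: no goalkeepers → C(3,5) = 0; no defenders → C(5,5) = 1.
Both groups omitted at once is impossible, so 56 − 1 = 55.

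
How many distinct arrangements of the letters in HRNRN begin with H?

6

Fix H in the first position and arrange the remaining 4 letters.
Those 4 letters have N appearing twice and R appearing twice, giving (4)!/(2!·2!) = 6.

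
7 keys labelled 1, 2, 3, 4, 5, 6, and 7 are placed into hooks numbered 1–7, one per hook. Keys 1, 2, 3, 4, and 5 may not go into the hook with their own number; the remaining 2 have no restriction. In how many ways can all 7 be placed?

Let Aᵢ (for 1 ≤ i ≤ 5) be the placements that put key i in its forbidden hook. Any j of these fix j positions, leaving (7−j)! ways to fill the rest, and there are C(5,j) ways to pick which j.
By inclusion–exclusion, the number of valid placements is Σ_{j=0}^{5} (−1)^j C(5,j)·(7−j)!.
Computing: 5040 − 3600 + 1200 − 240 + 30 − 2 = 2428.

2428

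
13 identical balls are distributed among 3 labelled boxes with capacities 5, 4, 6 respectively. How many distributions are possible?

6

By stars and bars, unrestricted non-negative solutions to x_1+…+x_3 = 13 number C(13+2,2) = 105.
Subtract solutions that violate a single cap (substitute x_i' = x_i − (cap_i+1)): x_1 ≥ 6 gives C(9,2) = 36; x_2 ≥ 5 gives C(10,2) = 45; x_3 ≥ 7 gives C(8,2) = 28. Together 109.
Add back pairs where two caps are both exceeded: 6 + 1 + 3 = 10.
By inclusion–exclusion the count is 105 − 109 + 10 = 6.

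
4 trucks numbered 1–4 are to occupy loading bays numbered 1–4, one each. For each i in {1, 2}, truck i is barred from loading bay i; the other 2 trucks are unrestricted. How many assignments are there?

14

Let Aᵢ (for i ∈ {1, 2}) be the placements that put truck i in its forbidden loading bay. Any j of these fix j positions, leaving (4−j)! ways to fill the rest, and there are C(2,j) ways to pick which j.
By inclusion–exclusion, the number of valid placements is Σ_{j=0}^{2} (−1)^j C(2,j)·(4−j)!.
Computing: 24 − 12 + 2 = 14.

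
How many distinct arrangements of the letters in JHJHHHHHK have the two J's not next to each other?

196

Total arrangements of JHJHHHHHK: 9!/(6!·2!) = 252.
Arrangements with the J's together: treat JJ as one letter, giving (8)!/(6!) = 56.
Hence 252 − 56 = 196.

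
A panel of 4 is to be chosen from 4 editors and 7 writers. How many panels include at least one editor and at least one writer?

Unrestricted: C(11,4) = 330 ways to pick any 4 of the 11.
Subtract selections that omit an entire group: no editors → C(7,4) = 35; no writers → C(4,4) = 1.
Both groups omitted at once is impossible, so 330 − 36 = 294.

294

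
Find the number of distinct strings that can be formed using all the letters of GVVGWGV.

140

GVVGWGV has 7 letters with G appearing 3 times and V appearing 3 times.
Dividing 7! = 5040 by 3!·3! = 36 for the repeated letters gives 140.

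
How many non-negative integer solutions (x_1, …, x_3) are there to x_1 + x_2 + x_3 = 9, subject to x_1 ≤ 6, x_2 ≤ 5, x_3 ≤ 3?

18

Without the upper bounds there are C(11,2) = 55 ways to split 9 among 3 variables.
Subtract solutions that violate a single cap (substitute x_i' = x_i − (cap_i+1)): x_1 ≥ 7 gives C(4,2) = 6; x_2 ≥ 6 gives C(5,2) = 10; x_3 ≥ 4 gives C(7,2) = 21. Together 37.
No two caps can be exceeded simultaneously, so the pair terms are all 0.
By inclusion–exclusion the count is 55 − 37 + 0 = 18.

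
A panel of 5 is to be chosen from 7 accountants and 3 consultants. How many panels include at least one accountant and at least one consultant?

Unrestricted: C(10,5) = 252 ways to pick any 5 of the 10.
Selections missing a whole group: no accountants → C(3,5) = 0; no consultants → C(7,5) = 21.
Both groups omitted at once is impossible, so 252 − 21 = 231.

231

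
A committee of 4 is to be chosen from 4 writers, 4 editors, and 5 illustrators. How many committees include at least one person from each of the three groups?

400

With no constraint there are C(13,4) = 715 possible selections.
Subtract selections that omit an entire group: no writers → C(9,4) = 126; no editors → C(9,4) = 126; no illustrators → C(8,4) = 70.
Add back selections omitting two groups (i.e. drawn from a single group): C(4,4) + C(4,4) + C(5,4) = 7.
By inclusion–exclusion: 715 − 322 + 7 = 400.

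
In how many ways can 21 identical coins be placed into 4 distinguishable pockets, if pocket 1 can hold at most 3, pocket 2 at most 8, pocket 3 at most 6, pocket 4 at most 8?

By stars and bars, unrestricted non-negative solutions to x_1+…+x_4 = 21 number C(21+3,3) = 2024.
Subtract solutions that violate a single cap (substitute x_i' = x_i − (cap_i+1)): x_1 ≥ 4 gives C(20,3) = 1140; x_2 ≥ 9 gives C(15,3) = 455; x_3 ≥ 7 gives C(17,3) = 680; x_4 ≥ 9 gives C(15,3) = 455. Together 2730.
Add back pairs where two caps are both exceeded: 165 + 286 + 165 + 56 + 20 + 56 = 748.
Subtract triples: 4 + 0 + 4 + 0 = 8.
By inclusion–exclusion the count is 2024 − 2730 + 748 − 8 = 34.

34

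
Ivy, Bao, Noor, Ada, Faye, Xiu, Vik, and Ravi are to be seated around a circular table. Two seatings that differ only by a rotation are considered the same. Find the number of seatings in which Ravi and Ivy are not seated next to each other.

All circular seatings of 8 people number (7)! = 5040.
Seatings with Ravi beside Ivy: treat them as a block with 2 internal orders, giving 2 × (6)! = 1440.
Subtracting, 5040 − 1440 = 3600.

3600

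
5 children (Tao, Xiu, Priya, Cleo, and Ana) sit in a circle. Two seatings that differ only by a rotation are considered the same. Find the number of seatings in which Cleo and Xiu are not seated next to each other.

All circular seatings of 5 people number (4)! = 24.
Seatings with Cleo beside Xiu: treat them as a block with 2 internal orders, giving 2 × (3)! = 12.
Subtracting, 24 − 12 = 12.

12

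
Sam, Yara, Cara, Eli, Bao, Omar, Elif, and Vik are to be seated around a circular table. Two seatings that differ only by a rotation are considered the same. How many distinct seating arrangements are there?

5040

Seat Sam anywhere (absorbing the rotational symmetry), then permute the other 7: (7)! = 5040.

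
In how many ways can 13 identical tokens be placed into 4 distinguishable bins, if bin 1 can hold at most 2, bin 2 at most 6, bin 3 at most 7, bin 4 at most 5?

Without the upper bounds there are C(16,3) = 560 ways to split 13 among 4 bins.
Subtract solutions that violate a single cap (substitute x_i' = x_i − (cap_i+1)): x_1 ≥ 3 gives C(13,3) = 286; x_2 ≥ 7 gives C(9,3) = 84; x_3 ≥ 8 gives C(8,3) = 56; x_4 ≥ 6 gives C(10,3) = 120. Together 546.
Add back pairs where two caps are both exceeded: 20 + 10 + 35 + 0 + 1 + 0 = 66.
By inclusion–exclusion the count is 560 − 546 + 66 = 80.

80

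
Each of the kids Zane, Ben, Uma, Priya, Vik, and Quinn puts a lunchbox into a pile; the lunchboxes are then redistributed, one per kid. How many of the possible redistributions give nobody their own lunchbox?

265

Let Aᵢ be the assignments in which kid i gets their own lunchbox. We want the size of the complement of A₁∪…∪A_6.
By inclusion–exclusion this is Σ_{j=0}^{6} (−1)^j C(6,j)·(6−j)!.
Computing: 720 − 720 + 360 − 120 + 30 − 6 + 1 = 265.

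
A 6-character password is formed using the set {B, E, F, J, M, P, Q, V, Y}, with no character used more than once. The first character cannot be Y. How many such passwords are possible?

53760

The first character has 9−1 = 8 choices (anything except Y).
The remaining 5 characters are filled from the other 8 symbols without repetition: 8 × 7 × 6 × 5 × 4 = 6720.
Total: 8 × 6720 = 53760.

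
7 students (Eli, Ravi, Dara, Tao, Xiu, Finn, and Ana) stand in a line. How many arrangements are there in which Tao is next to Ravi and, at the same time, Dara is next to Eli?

480

Treat {Tao,Ravi} as one block (2 orders) and {Dara,Eli} as another (2 orders).
That leaves 5 units to arrange: 2 × 2 × 5! = 4 × 120 = 480.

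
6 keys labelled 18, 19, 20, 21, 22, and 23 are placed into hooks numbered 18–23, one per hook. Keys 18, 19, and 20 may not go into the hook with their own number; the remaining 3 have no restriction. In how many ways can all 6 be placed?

Let Aᵢ (for i ∈ {18, 19, 20}) be the placements that put key i in its forbidden hook. Any j of these fix j positions, leaving (6−j)! ways to fill the rest, and there are C(3,j) ways to pick which j.
By inclusion–exclusion, the number of valid placements is Σ_{j=0}^{3} (−1)^j C(3,j)·(6−j)!.
Computing: 720 − 360 + 72 − 6 = 426.

426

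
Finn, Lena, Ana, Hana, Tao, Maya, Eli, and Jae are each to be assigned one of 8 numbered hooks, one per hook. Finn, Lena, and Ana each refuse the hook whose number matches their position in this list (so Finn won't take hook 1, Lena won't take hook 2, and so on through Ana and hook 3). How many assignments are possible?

Let Aᵢ (for i ∈ {1, 2, 3}) be the placements that put person i in their forbidden hook. Any j of these fix j positions, leaving (8−j)! ways to fill the rest, and there are C(3,j) ways to pick which j.
By inclusion–exclusion, the number of valid placements is Σ_{j=0}^{3} (−1)^j C(3,j)·(8−j)!.
Computing: 40320 − 15120 + 2160 − 120 = 27240.

27240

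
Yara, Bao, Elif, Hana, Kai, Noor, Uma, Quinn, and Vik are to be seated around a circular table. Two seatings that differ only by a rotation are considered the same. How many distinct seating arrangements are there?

40320

Fix one person's seat to break rotational symmetry; the remaining 8 people can be arranged in (8)! = 40320 ways.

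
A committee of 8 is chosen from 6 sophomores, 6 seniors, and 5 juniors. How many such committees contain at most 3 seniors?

Split by how many seniors are chosen (0 through 3).
Sum: C(6,0)·C(11,8) + C(6,1)·C(11,7) + C(6,2)·C(11,6) + C(6,3)·C(11,5) = 165 + 1980 + 6930 + 9240 = 18315.

18315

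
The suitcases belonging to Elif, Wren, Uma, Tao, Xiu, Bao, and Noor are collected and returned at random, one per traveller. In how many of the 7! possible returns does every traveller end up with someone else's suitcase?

Count assignments avoiding every fixed point. For any j of the 7 travellers fixed to their own suitcase, the other 7−j can be arranged in (7−j)! ways.
By inclusion–exclusion this is Σ_{j=0}^{7} (−1)^j C(7,j)·(7−j)!.
Computing: 5040 − 5040 + 2520 − 840 + 210 − 42 + 7 − 1 = 1854.

1854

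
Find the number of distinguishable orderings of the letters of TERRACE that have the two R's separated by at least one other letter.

900

There are 7!/(2!·2!) = 1260 arrangements of TERRACE in total.
If the two R's are adjacent, glue them into one block, leaving 6 items to arrange: (6)!/(2!) = 360 ways.
Subtracting, 1260 − 360 = 900 arrangements keep the R's apart.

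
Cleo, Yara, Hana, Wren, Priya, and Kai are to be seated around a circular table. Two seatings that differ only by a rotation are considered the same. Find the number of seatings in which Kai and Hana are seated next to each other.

48

Treat {Kai, Hana} as one unit (2 internal orders) and seat the resulting 5 units around the table: (4)! circular arrangements.
So 2 × (4)! = 2 × 24 = 48.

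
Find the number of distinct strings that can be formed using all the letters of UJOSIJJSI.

UJOSIJJSI has 9 letters with I appearing twice, J appearing 3 times, and S appearing twice.
So there are 9! / (3!·2!·2!) = 15120 distinguishable arrangements.

15120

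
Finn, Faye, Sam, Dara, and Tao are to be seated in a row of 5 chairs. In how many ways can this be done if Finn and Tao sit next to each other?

48

Glue Finn and Tao into one block (2 internal orders), leaving 4 units to arrange in a row.
So the count is 2·(4)! = 48.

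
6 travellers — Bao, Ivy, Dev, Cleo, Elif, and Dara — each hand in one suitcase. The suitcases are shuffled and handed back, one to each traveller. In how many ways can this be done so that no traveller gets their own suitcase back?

265

This is the derangement count D_6: permutations of 6 items with no fixed point.
By inclusion–exclusion this is Σ_{j=0}^{6} (−1)^j C(6,j)·(6−j)!.
Computing: 720 − 720 + 360 − 120 + 30 − 6 + 1 = 265.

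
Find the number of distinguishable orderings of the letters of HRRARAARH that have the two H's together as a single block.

Treat the 2 copies of H as a single block. The multiset to arrange is then {HH, A, A, A, R, R, R, R}, 8 items in all.
That gives (8)!/(4!·3!) = 280 arrangements.

280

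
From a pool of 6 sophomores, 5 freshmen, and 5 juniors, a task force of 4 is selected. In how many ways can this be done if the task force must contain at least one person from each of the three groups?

Unrestricted: C(16,4) = 1820 ways to pick any 4 of the 16.
Selections missing a whole group: no sophomores → C(10,4) = 210; no freshmen → C(11,4) = 330; no juniors → C(11,4) = 330.
Add back selections omitting two groups (i.e. drawn from a single group): C(6,4) + C(5,4) + C(5,4) = 25.
By inclusion–exclusion: 1820 − 870 + 25 = 975.

975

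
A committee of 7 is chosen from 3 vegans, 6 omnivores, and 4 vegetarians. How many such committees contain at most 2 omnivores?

Split by how many omnivores are chosen (0 through 2).
Sum: C(6,0)·C(7,7) + C(6,1)·C(7,6) + C(6,2)·C(7,5) = 1 + 42 + 315 = 358.

358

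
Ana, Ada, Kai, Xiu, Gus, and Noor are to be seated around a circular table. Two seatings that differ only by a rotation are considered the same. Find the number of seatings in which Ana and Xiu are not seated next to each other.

Without the restriction there are (5)! = 120 seatings.
Those with Ana next to Xiu: fuse the pair into one unit and seat 5 units around a circle — 2·(4)! = 48.
Subtracting, 120 − 48 = 72.

72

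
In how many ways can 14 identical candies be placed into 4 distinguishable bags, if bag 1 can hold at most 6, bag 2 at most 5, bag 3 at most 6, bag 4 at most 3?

By stars and bars, unrestricted non-negative solutions to x_1+…+x_4 = 14 number C(14+3,3) = 680.
Subtract solutions that violate a single cap (substitute x_i' = x_i − (cap_i+1)): x_1 ≥ 7 gives C(10,3) = 120; x_2 ≥ 6 gives C(11,3) = 165; x_3 ≥ 7 gives C(10,3) = 120; x_4 ≥ 4 gives C(13,3) = 286. Together 691.
Add back pairs where two caps are both exceeded: 4 + 1 + 20 + 4 + 35 + 20 = 84.
By inclusion–exclusion the count is 680 − 691 + 84 = 73.

73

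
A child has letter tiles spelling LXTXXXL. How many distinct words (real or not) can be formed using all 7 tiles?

The 7 letters of LXTXXXL have repeats: L appearing twice and X appearing 4 times.
Dividing 7! = 5040 by 4!·2! = 48 for the repeated letters gives 105.

105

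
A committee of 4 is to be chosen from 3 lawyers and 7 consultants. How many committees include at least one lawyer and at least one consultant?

175

Total 4-person selections from all 10: C(10,4) = 210.
Subtract selections that omit an entire group: no lawyers → C(7,4) = 35; no consultants → C(3,4) = 0.
Both groups omitted at once is impossible, so 210 − 35 = 175.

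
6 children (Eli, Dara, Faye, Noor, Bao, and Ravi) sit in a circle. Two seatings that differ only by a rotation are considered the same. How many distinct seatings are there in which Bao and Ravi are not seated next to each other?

72

All circular seatings of 6 people number (5)! = 120.
Those with Bao next to Ravi: fuse the pair into one unit and seat 5 units around a circle — 2·(4)! = 48.
Subtracting, 120 − 48 = 72.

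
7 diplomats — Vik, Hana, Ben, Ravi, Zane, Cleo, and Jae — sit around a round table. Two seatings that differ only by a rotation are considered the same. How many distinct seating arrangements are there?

720

Around a circle, 7 distinct people have 7!/7 = (6)! = 720 rotationally distinct seatings.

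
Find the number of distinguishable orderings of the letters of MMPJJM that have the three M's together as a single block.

Treat the 3 copies of M as a single block. The multiset to arrange is then {MMM, J, J, P}, 4 items in all.
That gives (4)!/(2!) = 12 arrangements.

12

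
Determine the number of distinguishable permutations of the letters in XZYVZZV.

Letter multiplicities in XZYVZZV: V×2, X×1, Y×1, Z×3.
So there are 7! / (3!·2!) = 420 distinguishable arrangements.

420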